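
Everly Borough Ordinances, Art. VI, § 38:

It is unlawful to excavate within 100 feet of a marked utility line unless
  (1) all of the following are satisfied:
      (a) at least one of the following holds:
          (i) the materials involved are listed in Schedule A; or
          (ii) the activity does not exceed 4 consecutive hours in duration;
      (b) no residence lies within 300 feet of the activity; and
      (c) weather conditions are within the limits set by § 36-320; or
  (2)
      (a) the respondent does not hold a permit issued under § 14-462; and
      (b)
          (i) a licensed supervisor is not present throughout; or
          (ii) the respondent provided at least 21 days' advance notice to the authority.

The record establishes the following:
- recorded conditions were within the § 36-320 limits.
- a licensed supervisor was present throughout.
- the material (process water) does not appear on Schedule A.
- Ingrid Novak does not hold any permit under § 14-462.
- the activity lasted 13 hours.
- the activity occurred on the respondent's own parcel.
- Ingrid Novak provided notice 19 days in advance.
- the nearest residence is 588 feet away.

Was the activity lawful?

(i) Schedule A material — not met.
(ii) ≤ 4 hrs duration — not satisfied.
So (a) is not satisfied (F OR F).
(b) no residence in 300 ft — satisfied.
(c) weather ok — satisfied.
So (1) is not satisfied (F AND T AND T).
(a) not (holds permit) — met.
(i) not (supervisor present) — fails.
(ii) ≥21 days' notice — not satisfied.
So (b) is not satisfied (F OR F).
(2) = T AND F = false.
So Overall is not satisfied (F OR F).

No — unlawful.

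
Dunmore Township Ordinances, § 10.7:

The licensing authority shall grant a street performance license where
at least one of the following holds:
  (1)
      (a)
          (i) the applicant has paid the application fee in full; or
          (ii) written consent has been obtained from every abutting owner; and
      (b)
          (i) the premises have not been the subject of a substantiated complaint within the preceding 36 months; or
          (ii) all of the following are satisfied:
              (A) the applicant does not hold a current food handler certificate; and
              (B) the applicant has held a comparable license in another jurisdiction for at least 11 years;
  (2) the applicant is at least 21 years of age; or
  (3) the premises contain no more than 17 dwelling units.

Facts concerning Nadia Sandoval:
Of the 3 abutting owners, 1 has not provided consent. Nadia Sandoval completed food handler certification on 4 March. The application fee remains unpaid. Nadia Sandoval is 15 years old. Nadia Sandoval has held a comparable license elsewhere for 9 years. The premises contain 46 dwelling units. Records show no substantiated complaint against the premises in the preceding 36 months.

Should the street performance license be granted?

No — denied.

(i) fee paid — fails.
(ii) all abutters consent — not satisfied.
(a) = F OR F = false.
(i) no complaint in 36 mo. — satisfied.
(A) not (food handler cert.) — not satisfied.
(B) prior license ≥ 11 yr — fails.
(ii): F AND F → false.
So (b) is satisfied (T OR F).
(1) = F AND T = false.
(2) age ≥ 21 — fails.
(3) ≤ 17 units — not met.
Overall = F OR F OR F = false.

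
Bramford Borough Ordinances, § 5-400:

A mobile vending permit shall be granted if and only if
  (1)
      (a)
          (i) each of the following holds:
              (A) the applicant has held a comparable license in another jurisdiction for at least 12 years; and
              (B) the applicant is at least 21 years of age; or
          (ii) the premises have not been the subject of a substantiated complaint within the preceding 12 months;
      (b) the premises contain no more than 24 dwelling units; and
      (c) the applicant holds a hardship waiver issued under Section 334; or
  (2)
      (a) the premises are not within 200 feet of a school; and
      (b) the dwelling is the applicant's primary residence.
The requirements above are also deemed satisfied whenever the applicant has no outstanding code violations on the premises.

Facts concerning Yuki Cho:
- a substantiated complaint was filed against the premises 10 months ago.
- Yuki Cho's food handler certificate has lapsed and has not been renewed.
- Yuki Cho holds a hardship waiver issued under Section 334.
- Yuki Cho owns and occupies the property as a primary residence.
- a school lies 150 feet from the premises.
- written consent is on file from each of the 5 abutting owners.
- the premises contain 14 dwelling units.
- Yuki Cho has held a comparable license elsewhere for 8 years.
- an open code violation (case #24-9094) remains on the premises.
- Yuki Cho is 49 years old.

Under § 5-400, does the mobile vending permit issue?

(A) prior license ≥ 12 yr — fails.
(B) age ≥ 21 — met.
(i) = F AND T = false.
(ii) no complaint in 12 mo. — not met.
(a) = F OR F = false.
(b) ≤ 24 units — satisfied.
(c) hardship waiver — holds.
(1): F AND T AND T → false.
(a) ≥200 ft from school — not met.
(b) primary residence — met.
(2): F AND T → false.
Overall = F OR F = false.
Exception (no code violations) — not satisfied.
Result: main false OR exception false → false.

No — denied.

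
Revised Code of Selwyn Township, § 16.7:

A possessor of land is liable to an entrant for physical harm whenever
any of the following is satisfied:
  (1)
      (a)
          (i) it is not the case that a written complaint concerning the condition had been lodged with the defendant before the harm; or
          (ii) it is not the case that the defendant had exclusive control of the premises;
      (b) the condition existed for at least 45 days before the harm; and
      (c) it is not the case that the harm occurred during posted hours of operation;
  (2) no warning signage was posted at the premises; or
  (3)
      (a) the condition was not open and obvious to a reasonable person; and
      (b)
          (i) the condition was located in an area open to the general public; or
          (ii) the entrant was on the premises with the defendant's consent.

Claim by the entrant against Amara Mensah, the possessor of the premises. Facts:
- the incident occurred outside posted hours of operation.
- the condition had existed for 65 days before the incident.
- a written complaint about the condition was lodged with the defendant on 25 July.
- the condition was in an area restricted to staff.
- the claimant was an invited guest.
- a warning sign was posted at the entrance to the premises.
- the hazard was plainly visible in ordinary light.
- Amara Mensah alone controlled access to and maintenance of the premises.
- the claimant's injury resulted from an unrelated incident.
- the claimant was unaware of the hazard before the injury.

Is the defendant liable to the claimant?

(i) not (complaint lodged) — not satisfied.
(ii) not (exclusive control) — not satisfied.
(a) = F OR F = false.
(b) condition ≥45 days old — met.
(c) not (during posted hours) — met.
(1) = F AND T AND T = false.
(2) no signage posted — not met.
(a) not open/obvious — not met.
(i) public area — not satisfied.
(ii) consent to enter — satisfied.
(b): F OR T → true.
(3) = F AND T = false.
So Overall is not satisfied (F OR F OR F).

No — not liable.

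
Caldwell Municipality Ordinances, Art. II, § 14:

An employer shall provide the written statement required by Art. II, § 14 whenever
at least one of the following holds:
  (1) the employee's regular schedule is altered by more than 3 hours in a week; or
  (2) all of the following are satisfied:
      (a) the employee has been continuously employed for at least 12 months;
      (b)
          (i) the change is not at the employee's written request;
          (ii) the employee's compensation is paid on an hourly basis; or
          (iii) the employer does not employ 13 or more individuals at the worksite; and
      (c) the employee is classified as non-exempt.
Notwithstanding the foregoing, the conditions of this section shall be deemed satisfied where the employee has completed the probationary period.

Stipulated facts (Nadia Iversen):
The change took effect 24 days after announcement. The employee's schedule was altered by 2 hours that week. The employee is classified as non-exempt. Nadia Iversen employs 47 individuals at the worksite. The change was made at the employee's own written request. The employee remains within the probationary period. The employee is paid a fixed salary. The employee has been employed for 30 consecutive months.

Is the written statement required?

(1) schedule shift > 3h — fails.
(a) tenure ≥ 12 mo. — holds.
(i) not employee-requested — not met.
(ii) hourly-paid — not met.
(iii) not (≥ 13 at site) — not satisfied.
So (b) is not satisfied (F OR F OR F).
(c) non-exempt — met.
(2): T AND F AND T → false.
Overall = F OR F = false.
Exception (past probation) — not satisfied.
Result: main false OR exception false → false.

No — not required.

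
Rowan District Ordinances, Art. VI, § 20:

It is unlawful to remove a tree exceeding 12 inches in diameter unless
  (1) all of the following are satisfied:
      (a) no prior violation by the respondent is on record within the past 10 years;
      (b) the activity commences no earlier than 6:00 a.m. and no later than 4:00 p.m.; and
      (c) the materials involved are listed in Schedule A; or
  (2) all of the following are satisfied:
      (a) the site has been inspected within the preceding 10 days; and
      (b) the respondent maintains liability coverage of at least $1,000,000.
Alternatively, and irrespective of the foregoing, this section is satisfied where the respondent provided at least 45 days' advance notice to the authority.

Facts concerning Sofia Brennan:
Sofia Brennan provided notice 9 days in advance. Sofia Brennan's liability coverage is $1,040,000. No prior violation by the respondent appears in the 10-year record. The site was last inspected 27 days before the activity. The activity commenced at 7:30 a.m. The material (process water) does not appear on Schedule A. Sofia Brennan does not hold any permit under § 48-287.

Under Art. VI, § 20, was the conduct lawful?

(a) no prior violation — met.
(b) start within hours — satisfied.
(c) Schedule A material — not satisfied.
(1) = T AND T AND F = false.
(a) site inspected — fails.
(b) coverage ≥ $1,000,000 — holds.
(2): F AND T → false.
Overall: F OR F → false.
Exception (≥45 days' notice) — not satisfied.
Result: main false OR exception false → false.

No — unlawful.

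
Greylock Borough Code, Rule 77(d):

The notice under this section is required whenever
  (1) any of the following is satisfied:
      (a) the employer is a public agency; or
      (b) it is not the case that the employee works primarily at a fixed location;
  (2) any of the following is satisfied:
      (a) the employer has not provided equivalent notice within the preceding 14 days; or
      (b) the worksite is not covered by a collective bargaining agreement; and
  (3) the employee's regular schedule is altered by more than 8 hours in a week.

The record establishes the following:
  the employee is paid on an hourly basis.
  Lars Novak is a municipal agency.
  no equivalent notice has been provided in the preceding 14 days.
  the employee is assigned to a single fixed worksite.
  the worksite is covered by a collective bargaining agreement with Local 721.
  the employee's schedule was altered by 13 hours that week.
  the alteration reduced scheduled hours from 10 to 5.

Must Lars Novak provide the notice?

Yes — required.

(a) public agency — satisfied.
(b) not (fixed location) — fails.
(1): T OR F → true.
(a) no recent notice — holds.
(b) no CBA — not met.
(2) = T OR F = true.
(3) schedule shift > 8h — holds.
Overall = T AND T AND T = true.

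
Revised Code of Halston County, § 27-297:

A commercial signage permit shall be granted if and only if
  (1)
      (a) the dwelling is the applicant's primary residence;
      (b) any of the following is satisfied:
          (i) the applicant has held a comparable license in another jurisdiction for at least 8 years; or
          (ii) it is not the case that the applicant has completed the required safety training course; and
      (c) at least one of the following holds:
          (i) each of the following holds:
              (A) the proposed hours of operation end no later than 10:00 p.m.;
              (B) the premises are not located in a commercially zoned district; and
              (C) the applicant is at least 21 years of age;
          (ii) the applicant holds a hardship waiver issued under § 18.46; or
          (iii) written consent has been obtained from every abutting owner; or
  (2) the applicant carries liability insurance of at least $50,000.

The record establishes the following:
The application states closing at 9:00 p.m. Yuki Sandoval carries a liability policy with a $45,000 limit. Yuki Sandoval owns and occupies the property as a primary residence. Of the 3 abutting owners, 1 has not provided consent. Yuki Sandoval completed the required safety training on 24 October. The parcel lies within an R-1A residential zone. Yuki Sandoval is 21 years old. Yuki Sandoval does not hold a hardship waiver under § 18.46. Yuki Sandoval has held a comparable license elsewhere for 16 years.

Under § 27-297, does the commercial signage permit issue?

Yes — granted.

(a) primary residence — holds.
(i) prior license ≥ 8 yr — met.
(ii) not (safety training) — fails.
So (b) is satisfied (T OR F).
(A) closes by 10 p.m. — satisfied.
(B) not (commercially zoned) — satisfied.
(C) age ≥ 21 — holds.
So (i) is satisfied (T AND T AND T).
(ii) hardship waiver — not satisfied.
(iii) all abutters consent — fails.
(c) = T OR F OR F = true.
So (1) is satisfied (T AND T AND T).
(2) insurance ≥ $50,000 — not satisfied.
Overall = T OR F = true.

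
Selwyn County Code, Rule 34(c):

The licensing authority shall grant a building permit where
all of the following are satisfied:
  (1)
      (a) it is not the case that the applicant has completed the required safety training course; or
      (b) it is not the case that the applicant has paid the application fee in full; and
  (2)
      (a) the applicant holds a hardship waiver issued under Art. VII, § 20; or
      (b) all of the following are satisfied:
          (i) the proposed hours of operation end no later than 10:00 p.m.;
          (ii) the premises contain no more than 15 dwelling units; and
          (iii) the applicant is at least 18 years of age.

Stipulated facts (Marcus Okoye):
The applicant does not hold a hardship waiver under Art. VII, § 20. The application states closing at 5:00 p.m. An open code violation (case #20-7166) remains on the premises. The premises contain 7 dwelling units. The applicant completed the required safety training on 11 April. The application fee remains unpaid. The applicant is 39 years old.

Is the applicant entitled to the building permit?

Yes — granted.

(a) not (safety training) — not satisfied.
(b) not (fee paid) — met.
So (1) is satisfied (F OR T).
(a) hardship waiver — fails.
(i) closes by 10 p.m. — satisfied.
(ii) ≤ 15 units — satisfied.
(iii) age ≥ 18 — met.
(b) = T AND T AND T = true.
So (2) is satisfied (F OR T).
So Overall is satisfied (T AND T).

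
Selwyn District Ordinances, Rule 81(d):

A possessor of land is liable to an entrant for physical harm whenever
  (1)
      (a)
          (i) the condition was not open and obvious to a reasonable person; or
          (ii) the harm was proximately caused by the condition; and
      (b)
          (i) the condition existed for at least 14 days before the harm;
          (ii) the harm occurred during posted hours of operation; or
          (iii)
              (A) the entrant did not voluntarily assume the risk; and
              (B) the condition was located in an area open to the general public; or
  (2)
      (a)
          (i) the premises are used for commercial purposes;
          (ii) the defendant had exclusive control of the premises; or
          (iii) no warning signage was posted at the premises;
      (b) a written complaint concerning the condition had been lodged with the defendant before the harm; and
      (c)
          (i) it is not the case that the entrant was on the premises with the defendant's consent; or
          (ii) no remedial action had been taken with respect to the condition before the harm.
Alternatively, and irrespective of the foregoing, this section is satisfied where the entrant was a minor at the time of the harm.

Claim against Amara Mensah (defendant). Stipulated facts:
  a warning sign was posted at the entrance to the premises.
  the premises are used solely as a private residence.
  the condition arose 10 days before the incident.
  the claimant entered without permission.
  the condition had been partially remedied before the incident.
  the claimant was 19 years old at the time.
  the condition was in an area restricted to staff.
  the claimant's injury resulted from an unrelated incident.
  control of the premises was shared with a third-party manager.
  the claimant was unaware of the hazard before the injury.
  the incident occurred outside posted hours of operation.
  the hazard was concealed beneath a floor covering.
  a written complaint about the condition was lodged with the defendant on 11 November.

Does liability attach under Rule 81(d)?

(i) not open/obvious — met.
(ii) proximate cause — not met.
So (a) is satisfied (T OR F).
(i) condition ≥14 days old — not met.
(ii) during posted hours — not met.
(A) no assumed risk — satisfied.
(B) public area — fails.
(iii) = T AND F = false.
(b) = F OR F OR F = false.
(1): T AND F → false.
(i) commercial use — fails.
(ii) exclusive control — fails.
(iii) no signage posted — not met.
(a) = F OR F OR F = false.
(b) complaint lodged — met.
(i) not (consent to enter) — met.
(ii) no remedial action — not met.
(c) = T OR F = true.
So (2) is not satisfied (F AND T AND T).
So Overall is not satisfied (F OR F).
Exception (entrant a minor) — not satisfied.
Result: main false OR exception false → false.

No — not liable.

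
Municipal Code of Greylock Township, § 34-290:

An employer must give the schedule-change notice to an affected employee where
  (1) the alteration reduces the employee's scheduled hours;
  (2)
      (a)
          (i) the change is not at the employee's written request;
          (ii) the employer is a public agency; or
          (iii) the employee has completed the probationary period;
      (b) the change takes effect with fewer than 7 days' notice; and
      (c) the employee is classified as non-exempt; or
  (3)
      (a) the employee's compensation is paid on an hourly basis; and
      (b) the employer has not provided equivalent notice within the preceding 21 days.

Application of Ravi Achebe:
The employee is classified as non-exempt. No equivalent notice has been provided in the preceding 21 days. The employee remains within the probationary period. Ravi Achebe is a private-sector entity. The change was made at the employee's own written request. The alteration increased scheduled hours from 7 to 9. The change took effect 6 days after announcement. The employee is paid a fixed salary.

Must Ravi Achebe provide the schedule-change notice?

(1) hours reduced — fails.
(i) not employee-requested — not satisfied.
(ii) public agency — fails.
(iii) past probation — not satisfied.
(a): F OR F OR F → false.
(b) < 7 days' notice — holds.
(c) non-exempt — satisfied.
So (2) is not satisfied (F AND T AND T).
(a) hourly-paid — not satisfied.
(b) no recent notice — satisfied.
(3): F AND T → false.
Overall: F OR F OR F → false.

No — not required.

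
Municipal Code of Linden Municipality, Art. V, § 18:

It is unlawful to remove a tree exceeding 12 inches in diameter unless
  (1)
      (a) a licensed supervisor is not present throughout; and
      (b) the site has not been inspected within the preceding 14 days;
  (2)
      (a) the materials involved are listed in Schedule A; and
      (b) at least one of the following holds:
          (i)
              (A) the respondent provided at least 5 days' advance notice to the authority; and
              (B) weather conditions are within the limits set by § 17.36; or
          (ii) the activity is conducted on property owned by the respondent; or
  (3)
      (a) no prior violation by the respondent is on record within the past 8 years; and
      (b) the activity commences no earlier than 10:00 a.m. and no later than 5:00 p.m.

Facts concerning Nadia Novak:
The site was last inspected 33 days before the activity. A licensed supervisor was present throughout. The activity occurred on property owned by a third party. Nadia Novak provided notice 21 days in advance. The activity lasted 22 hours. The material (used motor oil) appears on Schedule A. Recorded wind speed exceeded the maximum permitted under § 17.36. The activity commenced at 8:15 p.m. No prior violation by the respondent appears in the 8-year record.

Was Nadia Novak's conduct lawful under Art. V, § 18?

(a) not (supervisor present) — not satisfied.
(b) not (site inspected) — satisfied.
So (1) is not satisfied (F AND T).
(a) Schedule A material — holds.
(A) ≥5 days' notice — satisfied.
(B) weather ok — not satisfied.
(i) = T AND F = false.
(ii) own property — fails.
(b) = F OR F = false.
So (2) is not satisfied (T AND F).
(a) no prior violation — met.
(b) start within hours — fails.
(3): T AND F → false.
Overall = F OR F OR F = false.

No — unlawful.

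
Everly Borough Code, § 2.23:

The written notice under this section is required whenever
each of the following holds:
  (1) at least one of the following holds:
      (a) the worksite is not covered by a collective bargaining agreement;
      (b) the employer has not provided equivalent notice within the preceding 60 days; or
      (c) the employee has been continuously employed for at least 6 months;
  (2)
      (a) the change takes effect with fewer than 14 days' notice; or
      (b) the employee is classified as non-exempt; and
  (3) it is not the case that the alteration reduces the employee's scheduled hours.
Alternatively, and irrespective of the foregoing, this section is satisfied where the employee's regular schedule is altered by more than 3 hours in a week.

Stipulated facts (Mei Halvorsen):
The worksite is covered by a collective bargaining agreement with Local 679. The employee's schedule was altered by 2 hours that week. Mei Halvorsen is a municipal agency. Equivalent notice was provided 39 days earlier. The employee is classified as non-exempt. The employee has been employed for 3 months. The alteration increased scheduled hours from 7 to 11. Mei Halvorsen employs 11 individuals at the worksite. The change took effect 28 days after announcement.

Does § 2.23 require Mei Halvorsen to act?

(a) no CBA — not satisfied.
(b) no recent notice — not satisfied.
(c) tenure ≥ 6 mo. — fails.
(1): F OR F OR F → false.
(a) < 14 days' notice — fails.
(b) non-exempt — satisfied.
(2): F OR T → true.
(3) not (hours reduced) — holds.
Overall: F AND T AND T → false.
Exception (schedule shift > 3h) — not satisfied.
Result: main false OR exception false → false.

No — not required.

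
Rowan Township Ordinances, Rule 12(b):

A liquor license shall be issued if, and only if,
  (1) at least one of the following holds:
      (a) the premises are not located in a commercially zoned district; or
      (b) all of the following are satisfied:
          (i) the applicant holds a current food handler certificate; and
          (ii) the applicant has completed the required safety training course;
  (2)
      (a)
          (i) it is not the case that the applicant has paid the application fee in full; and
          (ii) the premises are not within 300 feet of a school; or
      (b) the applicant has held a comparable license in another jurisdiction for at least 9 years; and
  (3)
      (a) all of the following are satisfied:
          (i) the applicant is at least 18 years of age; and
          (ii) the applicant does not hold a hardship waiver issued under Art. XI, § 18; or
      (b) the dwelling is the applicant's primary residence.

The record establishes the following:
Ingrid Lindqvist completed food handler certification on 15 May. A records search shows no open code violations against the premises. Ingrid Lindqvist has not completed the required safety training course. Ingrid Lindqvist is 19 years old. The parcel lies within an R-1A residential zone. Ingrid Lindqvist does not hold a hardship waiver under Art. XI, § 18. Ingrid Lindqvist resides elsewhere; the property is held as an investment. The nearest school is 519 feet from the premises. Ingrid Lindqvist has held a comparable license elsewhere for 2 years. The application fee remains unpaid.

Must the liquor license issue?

Yes — granted.

(a) not (commercially zoned) — holds.
(i) food handler cert. — met.
(ii) safety training — fails.
(b) = T AND F = false.
So (1) is satisfied (T OR F).
(i) not (fee paid) — satisfied.
(ii) ≥300 ft from school — met.
(a) = T AND T = true.
(b) prior license ≥ 9 yr — fails.
(2): T OR F → true.
(i) age ≥ 18 — holds.
(ii) not (hardship waiver) — met.
(a): T AND T → true.
(b) primary residence — not met.
(3): T OR F → true.
Overall = T AND T AND T = true.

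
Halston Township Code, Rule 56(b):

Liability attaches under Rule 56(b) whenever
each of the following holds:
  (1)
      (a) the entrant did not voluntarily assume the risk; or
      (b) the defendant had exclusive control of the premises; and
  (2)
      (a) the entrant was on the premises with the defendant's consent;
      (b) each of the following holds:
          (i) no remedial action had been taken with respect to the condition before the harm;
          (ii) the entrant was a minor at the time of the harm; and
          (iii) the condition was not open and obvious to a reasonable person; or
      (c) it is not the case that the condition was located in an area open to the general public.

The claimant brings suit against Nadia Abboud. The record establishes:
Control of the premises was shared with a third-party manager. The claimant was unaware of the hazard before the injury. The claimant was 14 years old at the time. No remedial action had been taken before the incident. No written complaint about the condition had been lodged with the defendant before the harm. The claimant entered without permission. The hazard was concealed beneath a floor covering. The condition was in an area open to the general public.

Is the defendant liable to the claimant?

(a) no assumed risk — satisfied.
(b) exclusive control — not satisfied.
(1): T OR F → true.
(a) consent to enter — fails.
(i) no remedial action — satisfied.
(ii) entrant a minor — met.
(iii) not open/obvious — satisfied.
So (b) is satisfied (T AND T AND T).
(c) not (public area) — not satisfied.
(2) = F OR T OR F = true.
So Overall is satisfied (T AND T).

Yes — liable.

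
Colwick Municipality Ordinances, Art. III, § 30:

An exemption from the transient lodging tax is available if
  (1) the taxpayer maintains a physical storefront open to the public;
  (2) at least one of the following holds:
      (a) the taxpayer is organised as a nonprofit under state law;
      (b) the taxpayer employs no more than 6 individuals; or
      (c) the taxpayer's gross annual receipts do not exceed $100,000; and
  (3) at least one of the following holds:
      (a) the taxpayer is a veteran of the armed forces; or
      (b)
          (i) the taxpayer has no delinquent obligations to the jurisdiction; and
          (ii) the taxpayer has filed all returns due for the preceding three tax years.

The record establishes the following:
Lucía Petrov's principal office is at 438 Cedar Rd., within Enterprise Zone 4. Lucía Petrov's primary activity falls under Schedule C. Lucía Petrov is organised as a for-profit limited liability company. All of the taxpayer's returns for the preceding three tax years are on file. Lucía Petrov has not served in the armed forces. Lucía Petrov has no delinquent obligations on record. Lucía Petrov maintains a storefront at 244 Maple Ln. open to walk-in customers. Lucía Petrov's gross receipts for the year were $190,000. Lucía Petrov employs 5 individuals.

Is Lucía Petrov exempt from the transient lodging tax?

Yes — exempt.

(1) has storefront — holds.
(a) nonprofit — not met.
(b) ≤ 6 employees — satisfied.
(c) receipts ≤ $100,000 — fails.
(2): F OR T OR F → true.
(a) veteran — fails.
(i) no delinquency — holds.
(ii) returns current — satisfied.
So (b) is satisfied (T AND T).
(3) = F OR T = true.
Overall: T AND T AND T → true.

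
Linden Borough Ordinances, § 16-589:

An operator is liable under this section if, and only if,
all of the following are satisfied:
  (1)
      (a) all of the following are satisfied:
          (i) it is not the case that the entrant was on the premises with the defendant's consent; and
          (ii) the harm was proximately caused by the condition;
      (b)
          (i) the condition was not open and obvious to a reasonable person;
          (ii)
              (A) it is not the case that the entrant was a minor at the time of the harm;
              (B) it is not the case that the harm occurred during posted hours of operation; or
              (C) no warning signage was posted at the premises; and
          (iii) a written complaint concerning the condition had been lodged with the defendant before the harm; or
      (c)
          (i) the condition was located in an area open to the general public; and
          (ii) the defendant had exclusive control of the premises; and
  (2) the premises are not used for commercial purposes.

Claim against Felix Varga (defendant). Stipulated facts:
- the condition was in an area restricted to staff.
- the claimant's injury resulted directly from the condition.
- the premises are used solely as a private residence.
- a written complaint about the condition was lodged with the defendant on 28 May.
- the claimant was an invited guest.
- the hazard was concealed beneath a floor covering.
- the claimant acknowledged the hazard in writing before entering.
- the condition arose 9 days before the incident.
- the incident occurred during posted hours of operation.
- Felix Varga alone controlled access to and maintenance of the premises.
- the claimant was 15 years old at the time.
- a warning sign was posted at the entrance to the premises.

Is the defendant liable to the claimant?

(i) not (consent to enter) — not satisfied.
(ii) proximate cause — holds.
(a): F AND T → false.
(i) not open/obvious — satisfied.
(A) not (entrant a minor) — not met.
(B) not (during posted hours) — fails.
(C) no signage posted — fails.
(ii): F OR F OR F → false.
(iii) complaint lodged — holds.
(b) = T AND F AND T = false.
(i) public area — not satisfied.
(ii) exclusive control — satisfied.
So (c) is not satisfied (F AND T).
(1) = F OR F OR F = false.
(2) not (commercial use) — holds.
Overall = F AND T = false.

No — not liable.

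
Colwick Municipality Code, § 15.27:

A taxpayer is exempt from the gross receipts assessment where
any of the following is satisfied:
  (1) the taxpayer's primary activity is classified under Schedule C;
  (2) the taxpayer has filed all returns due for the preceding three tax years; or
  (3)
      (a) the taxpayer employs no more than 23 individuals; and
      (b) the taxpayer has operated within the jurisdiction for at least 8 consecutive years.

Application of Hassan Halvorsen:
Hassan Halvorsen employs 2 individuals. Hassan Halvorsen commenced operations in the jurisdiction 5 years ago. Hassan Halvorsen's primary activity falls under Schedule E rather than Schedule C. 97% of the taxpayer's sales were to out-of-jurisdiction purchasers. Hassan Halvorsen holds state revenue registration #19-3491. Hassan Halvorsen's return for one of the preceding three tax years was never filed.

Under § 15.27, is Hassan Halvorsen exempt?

(1) Schedule C activity — fails.
(2) returns current — fails.
(a) ≤ 23 employees — holds.
(b) ≥ 8 yrs in jurisdiction — fails.
(3): T AND F → false.
Overall: F OR F OR F → false.

No — not exempt.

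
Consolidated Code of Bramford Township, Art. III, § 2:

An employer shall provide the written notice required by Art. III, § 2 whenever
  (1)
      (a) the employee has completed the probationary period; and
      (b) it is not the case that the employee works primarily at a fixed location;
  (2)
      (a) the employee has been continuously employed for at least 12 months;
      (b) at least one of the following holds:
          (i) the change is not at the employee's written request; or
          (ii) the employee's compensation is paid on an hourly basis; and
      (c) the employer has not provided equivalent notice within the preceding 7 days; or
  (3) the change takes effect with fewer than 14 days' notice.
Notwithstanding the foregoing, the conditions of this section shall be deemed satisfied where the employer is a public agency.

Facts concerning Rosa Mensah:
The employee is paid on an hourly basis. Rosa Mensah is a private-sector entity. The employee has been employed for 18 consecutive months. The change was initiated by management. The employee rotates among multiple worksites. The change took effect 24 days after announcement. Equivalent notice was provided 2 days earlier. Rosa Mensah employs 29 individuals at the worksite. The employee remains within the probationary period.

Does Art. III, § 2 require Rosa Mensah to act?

(a) past probation — not satisfied.
(b) not (fixed location) — met.
So (1) is not satisfied (F AND T).
(a) tenure ≥ 12 mo. — satisfied.
(i) not employee-requested — satisfied.
(ii) hourly-paid — holds.
(b): T OR T → true.
(c) no recent notice — fails.
(2) = T AND T AND F = false.
(3) < 14 days' notice — not met.
So Overall is not satisfied (F OR F OR F).
Exception (public agency) — not satisfied.
Result: main false OR exception false → false.

No — not required.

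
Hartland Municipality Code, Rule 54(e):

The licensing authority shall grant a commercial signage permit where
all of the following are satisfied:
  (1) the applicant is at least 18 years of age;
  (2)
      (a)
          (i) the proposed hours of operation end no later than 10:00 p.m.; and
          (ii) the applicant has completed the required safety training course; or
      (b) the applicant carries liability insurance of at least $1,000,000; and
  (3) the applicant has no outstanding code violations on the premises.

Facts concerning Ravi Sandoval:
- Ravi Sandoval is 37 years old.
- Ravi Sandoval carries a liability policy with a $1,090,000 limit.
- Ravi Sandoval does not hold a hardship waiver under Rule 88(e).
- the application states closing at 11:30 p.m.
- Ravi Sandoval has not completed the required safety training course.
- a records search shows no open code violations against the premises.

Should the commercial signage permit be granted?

(1) age ≥ 18 — holds.
(i) closes by 10 p.m. — fails.
(ii) safety training — not satisfied.
(a) = F AND F = false.
(b) insurance ≥ $1,000,000 — met.
(2): F OR T → true.
(3) no code violations — met.
Overall: T AND T AND T → true.

Yes — granted.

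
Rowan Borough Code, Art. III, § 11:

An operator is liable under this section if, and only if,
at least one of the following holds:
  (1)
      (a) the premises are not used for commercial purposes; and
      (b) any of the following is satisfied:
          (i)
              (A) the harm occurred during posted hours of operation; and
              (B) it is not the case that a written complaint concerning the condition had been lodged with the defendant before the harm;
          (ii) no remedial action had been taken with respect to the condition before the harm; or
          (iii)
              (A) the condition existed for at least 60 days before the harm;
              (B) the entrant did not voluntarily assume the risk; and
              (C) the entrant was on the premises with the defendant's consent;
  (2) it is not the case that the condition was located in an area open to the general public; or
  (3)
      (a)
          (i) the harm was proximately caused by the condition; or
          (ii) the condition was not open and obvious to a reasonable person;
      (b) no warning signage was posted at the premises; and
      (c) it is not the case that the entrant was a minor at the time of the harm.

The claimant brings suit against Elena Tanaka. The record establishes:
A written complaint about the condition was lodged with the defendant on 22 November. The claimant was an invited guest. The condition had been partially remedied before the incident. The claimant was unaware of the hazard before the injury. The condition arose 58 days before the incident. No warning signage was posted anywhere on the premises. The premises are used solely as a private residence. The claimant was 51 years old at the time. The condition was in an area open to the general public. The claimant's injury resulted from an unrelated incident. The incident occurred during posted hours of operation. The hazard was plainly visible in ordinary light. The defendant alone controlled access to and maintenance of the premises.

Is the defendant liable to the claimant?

(a) not (commercial use) — holds.
(A) during posted hours — satisfied.
(B) not (complaint lodged) — fails.
So (i) is not satisfied (T AND F).
(ii) no remedial action — fails.
(A) condition ≥60 days old — fails.
(B) no assumed risk — satisfied.
(C) consent to enter — holds.
So (iii) is not satisfied (F AND T AND T).
(b) = F OR F OR F = false.
(1) = T AND F = false.
(2) not (public area) — not satisfied.
(i) proximate cause — not met.
(ii) not open/obvious — fails.
(a) = F OR F = false.
(b) no signage posted — holds.
(c) not (entrant a minor) — met.
(3) = F AND T AND T = false.
Overall = F OR F OR F = false.

No — not liable.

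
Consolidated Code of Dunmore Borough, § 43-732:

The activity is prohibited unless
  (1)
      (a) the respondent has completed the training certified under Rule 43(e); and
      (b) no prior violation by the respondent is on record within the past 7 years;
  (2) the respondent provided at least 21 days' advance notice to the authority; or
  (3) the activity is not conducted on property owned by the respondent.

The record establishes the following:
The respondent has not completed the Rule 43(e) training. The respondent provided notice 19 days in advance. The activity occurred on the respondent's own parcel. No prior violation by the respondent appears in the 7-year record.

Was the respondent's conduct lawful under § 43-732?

(a) training certified — not met.
(b) no prior violation — satisfied.
So (1) is not satisfied (F AND T).
(2) ≥21 days' notice — fails.
(3) not (own property) — not satisfied.
Overall = F OR F OR F = false.

No — unlawful.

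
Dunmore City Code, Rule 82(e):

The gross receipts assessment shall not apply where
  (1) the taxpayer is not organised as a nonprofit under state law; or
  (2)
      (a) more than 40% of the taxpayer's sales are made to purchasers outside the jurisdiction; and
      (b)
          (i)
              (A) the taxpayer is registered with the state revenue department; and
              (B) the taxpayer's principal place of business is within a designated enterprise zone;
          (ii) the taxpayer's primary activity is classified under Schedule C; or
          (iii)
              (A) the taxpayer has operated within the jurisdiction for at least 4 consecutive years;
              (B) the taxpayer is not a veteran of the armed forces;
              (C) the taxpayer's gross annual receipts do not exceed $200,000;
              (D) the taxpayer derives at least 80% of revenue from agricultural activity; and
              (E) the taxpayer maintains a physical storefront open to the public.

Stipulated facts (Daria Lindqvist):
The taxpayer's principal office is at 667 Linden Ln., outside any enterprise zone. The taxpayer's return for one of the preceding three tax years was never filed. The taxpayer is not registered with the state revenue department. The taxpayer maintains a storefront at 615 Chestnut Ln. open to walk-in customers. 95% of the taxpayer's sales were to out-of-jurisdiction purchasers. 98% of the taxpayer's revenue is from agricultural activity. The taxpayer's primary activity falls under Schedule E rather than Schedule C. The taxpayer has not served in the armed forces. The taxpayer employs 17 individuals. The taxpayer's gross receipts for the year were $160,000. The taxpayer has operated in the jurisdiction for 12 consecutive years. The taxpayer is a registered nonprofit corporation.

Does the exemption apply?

Yes — exempt.

(1) not (nonprofit) — not satisfied.
(a) >40% out-of-jur. sales — satisfied.
(A) state-registered — fails.
(B) in enterprise zone — fails.
(i): F AND F → false.
(ii) Schedule C activity — fails.
(A) ≥ 4 yrs in jurisdiction — satisfied.
(B) not (veteran) — satisfied.
(C) receipts ≤ $200,000 — holds.
(D) ≥80% agricultural — satisfied.
(E) has storefront — satisfied.
(iii) = T AND T AND T AND T AND T = true.
(b) = F OR F OR T = true.
(2) = T AND T = true.
So Overall is satisfied (F OR T).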